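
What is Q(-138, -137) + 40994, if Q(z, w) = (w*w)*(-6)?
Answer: -71620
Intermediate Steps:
Q(z, w) = -6*w**2 (Q(z, w) = w**2*(-6) = -6*w**2)
Q(-138, -137) + 40994 = -6*(-137)**2 + 40994 = -6*18769 + 40994 = -112614 + 40994 = -71620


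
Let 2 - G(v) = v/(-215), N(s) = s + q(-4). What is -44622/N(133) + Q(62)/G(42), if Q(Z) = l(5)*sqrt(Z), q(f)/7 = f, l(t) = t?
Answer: -14874/35 + 1075*sqrt(62)/472 ≈ -407.04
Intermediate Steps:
q(f) = 7*f
Q(Z) = 5*sqrt(Z)
N(s) = -28 + s (N(s) = s + 7*(-4) = s - 28 = -28 + s)
G(v) = 2 + v/215 (G(v) = 2 - v/(-215) = 2 - v*(-1)/215 = 2 - (-1)*v/215 = 2 + v/215)
-44622/N(133) + Q(62)/G(42) = -44622/(-28 + 133) + (5*sqrt(62))/(2 + (1/215)*42) = -44622/105 + (5*sqrt(62))/(2 + 42/215) = -44622*1/105 + (5*sqrt(62))/(472/215) = -14874/35 + (5*sqrt(62))*(215/472) = -14874/35 + 1075*sqrt(62)/472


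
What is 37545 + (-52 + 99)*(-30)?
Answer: 36135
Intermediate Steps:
37545 + (-52 + 99)*(-30) = 37545 + 47*(-30) = 37545 - 1410 = 36135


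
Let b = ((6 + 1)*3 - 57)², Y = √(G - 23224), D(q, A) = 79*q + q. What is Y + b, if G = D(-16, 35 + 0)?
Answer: 1296 + 2*I*√6126 ≈ 1296.0 + 156.54*I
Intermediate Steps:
D(q, A) = 80*q
G = -1280 (G = 80*(-16) = -1280)
Y = 2*I*√6126 (Y = √(-1280 - 23224) = √(-24504) = 2*I*√6126 ≈ 156.54*I)
b = 1296 (b = (7*3 - 57)² = (21 - 57)² = (-36)² = 1296)
Y + b = 2*I*√6126 + 1296 = 1296 + 2*I*√6126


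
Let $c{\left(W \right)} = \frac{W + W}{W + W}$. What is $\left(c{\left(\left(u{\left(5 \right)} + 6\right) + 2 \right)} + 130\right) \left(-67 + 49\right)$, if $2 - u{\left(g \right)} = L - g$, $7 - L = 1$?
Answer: $-2358$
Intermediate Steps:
$L = 6$ ($L = 7 - 1 = 6$)
$u{\left(g \right)} = -4 + g$ ($u{\left(g \right)} = 2 - \left(6 - g\right) = 2 + \left(-6 + g\right) = -4 + g$)
$c{\left(W \right)} = 1$ ($c{\left(W \right)} = \frac{2 W}{2 W} = 2 W \frac{1}{2 W} = 1$)
$\left(c{\left(\left(u{\left(5 \right)} + 6\right) + 2 \right)} + 130\right) \left(-67 + 49\right) = \left(1 + 130\right) \left(-67 + 49\right) = 131 \left(-18\right) = -2358$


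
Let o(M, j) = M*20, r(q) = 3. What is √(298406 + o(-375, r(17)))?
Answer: √290906 ≈ 539.36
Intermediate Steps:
o(M, j) = 20*M
√(298406 + o(-375, r(17))) = √(298406 + 20*(-375)) = √(298406 - 7500) = √290906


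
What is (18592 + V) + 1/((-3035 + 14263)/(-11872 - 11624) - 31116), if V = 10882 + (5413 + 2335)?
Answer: 6803369819528/182778191 ≈ 37222.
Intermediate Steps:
V = 18630 (V = 10882 + 7748 = 18630)
(18592 + V) + 1/((-3035 + 14263)/(-11872 - 11624) - 31116) = (18592 + 18630) + 1/((-3035 + 14263)/(-11872 - 11624) - 31116) = 37222 + 1/(11228/(-23496) - 31116) = 37222 + 1/(11228*(-1/23496) - 31116) = 37222 + 1/(-2807/5874 - 31116) = 37222 + 1/(-182778191/5874) = 37222 - 5874/182778191 = 6803369819528/182778191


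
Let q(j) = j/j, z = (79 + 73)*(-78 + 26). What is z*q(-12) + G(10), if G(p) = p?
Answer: -7894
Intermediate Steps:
z = -7904 (z = 152*(-52) = -7904)
q(j) = 1
z*q(-12) + G(10) = -7904*1 + 10 = -7904 + 10 = -7894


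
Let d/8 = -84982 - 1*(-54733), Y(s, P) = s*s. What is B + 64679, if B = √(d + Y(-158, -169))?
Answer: 64679 + 2*I*√54257 ≈ 64679.0 + 465.86*I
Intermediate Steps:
Y(s, P) = s²
d = -241992 (d = 8*(-84982 - 1*(-54733)) = 8*(-84982 + 54733) = 8*(-30249) = -241992)
B = 2*I*√54257 (B = √(-241992 + (-158)²) = √(-241992 + 24964) = √(-217028) = 2*I*√54257 ≈ 465.86*I)
B + 64679 = 2*I*√54257 + 64679 = 64679 + 2*I*√54257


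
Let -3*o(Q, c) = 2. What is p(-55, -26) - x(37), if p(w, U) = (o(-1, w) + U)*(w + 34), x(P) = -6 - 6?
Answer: 572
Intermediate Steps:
o(Q, c) = -2/3 (o(Q, c) = -1/3*2 = -2/3)
x(P) = -12
p(w, U) = (34 + w)*(-2/3 + U) (p(w, U) = (-2/3 + U)*(w + 34) = (-2/3 + U)*(34 + w) = (34 + w)*(-2/3 + U))
p(-55, -26) - x(37) = (-68/3 + 34*(-26) - 2/3*(-55) - 26*(-55)) - 1*(-12) = (-68/3 - 884 + 110/3 + 1430) + 12 = 560 + 12 = 572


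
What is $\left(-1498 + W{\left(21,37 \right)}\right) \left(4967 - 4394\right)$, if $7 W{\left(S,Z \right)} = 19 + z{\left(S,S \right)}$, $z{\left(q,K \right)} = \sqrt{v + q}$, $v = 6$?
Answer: $- \frac{5997591}{7} + \frac{1719 \sqrt{3}}{7} \approx -8.5637 \cdot 10^{5}$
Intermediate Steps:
$z{\left(q,K \right)} = \sqrt{6 + q}$
$W{\left(S,Z \right)} = \frac{19}{7} + \frac{\sqrt{6 + S}}{7}$ ($W{\left(S,Z \right)} = \frac{19 + \sqrt{6 + S}}{7} = \frac{19}{7} + \frac{\sqrt{6 + S}}{7}$)
$\left(-1498 + W{\left(21,37 \right)}\right) \left(4967 - 4394\right) = \left(-1498 + \left(\frac{19}{7} + \frac{\sqrt{6 + 21}}{7}\right)\right) \left(4967 - 4394\right) = \left(-1498 + \left(\frac{19}{7} + \frac{\sqrt{27}}{7}\right)\right) 573 = \left(-1498 + \left(\frac{19}{7} + \frac{3 \sqrt{3}}{7}\right)\right) 573 = \left(- \frac{10467}{7} + \frac{3 \sqrt{3}}{7}\right) 573 = - \frac{5997591}{7} + \frac{1719 \sqrt{3}}{7}$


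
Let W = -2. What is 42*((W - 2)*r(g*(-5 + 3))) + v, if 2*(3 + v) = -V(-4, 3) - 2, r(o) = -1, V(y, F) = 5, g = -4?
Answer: 323/2 ≈ 161.50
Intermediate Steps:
v = -13/2 (v = -3 + (-1*5 - 2)/2 = -3 + (-5 - 2)/2 = -3 + (1/2)*(-7) = -3 - 7/2 = -13/2 ≈ -6.5000)
42*((W - 2)*r(g*(-5 + 3))) + v = 42*((-2 - 2)*(-1)) - 13/2 = 42*(-4*(-1)) - 13/2 = 42*4 - 13/2 = 168 - 13/2 = 323/2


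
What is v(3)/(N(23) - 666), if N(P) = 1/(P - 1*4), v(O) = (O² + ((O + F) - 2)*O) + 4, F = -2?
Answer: -190/12653 ≈ -0.015016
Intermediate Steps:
v(O) = 4 + O² + O*(-4 + O) (v(O) = (O² + ((O - 2) - 2)*O) + 4 = (O² + ((-2 + O) - 2)*O) + 4 = (O² + (-4 + O)*O) + 4 = (O² + O*(-4 + O)) + 4 = 4 + O² + O*(-4 + O))
N(P) = 1/(-4 + P) (N(P) = 1/(P - 4) = 1/(-4 + P))
v(3)/(N(23) - 666) = (4 - 4*3 + 2*3²)/(1/(-4 + 23) - 666) = (4 - 12 + 2*9)/(1/19 - 666) = (4 - 12 + 18)/(1/19 - 666) = 10/(-12653/19) = 10*(-19/12653) = -190/12653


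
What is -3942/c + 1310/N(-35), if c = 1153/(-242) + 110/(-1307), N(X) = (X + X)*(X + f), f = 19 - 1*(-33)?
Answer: 16463553599/20277481 ≈ 811.91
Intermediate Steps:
f = 52 (f = 19 + 33 = 52)
N(X) = 2*X*(52 + X) (N(X) = (X + X)*(X + 52) = (2*X)*(52 + X) = 2*X*(52 + X))
c = -1533591/316294 (c = 1153*(-1/242) + 110*(-1/1307) = -1153/242 - 110/1307 = -1533591/316294 ≈ -4.8486)
-3942/c + 1310/N(-35) = -3942/(-1533591/316294) + 1310/((2*(-35)*(52 - 35))) = -3942*(-316294/1533591) + 1310/((2*(-35)*17)) = 138536772/170399 + 1310/(-1190) = 138536772/170399 + 1310*(-1/1190) = 138536772/170399 - 131/119 = 16463553599/20277481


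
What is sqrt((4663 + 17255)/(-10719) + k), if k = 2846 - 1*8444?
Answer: 64*I*sqrt(1939345)/1191 ≈ 74.833*I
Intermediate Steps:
k = -5598 (k = 2846 - 8444 = -5598)
sqrt((4663 + 17255)/(-10719) + k) = sqrt((4663 + 17255)/(-10719) - 5598) = sqrt(21918*(-1/10719) - 5598) = sqrt(-7306/3573 - 5598) = sqrt(-20008960/3573) = 64*I*sqrt(1939345)/1191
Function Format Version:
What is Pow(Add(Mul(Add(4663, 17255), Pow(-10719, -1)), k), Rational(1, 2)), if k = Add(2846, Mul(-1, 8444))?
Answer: Mul(Rational(64, 1191), I, Pow(1939345, Rational(1, 2))) ≈ Mul(74.833, I)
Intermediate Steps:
k = -5598 (k = Add(2846, -8444) = -5598)
Pow(Add(Mul(Add(4663, 17255), Pow(-10719, -1)), k), Rational(1, 2)) = Pow(Add(Mul(Add(4663, 17255), Pow(-10719, -1)), -5598), Rational(1, 2)) = Pow(Add(Mul(21918, Rational(-1, 10719)), -5598), Rational(1, 2)) = Pow(Add(Rational(-7306, 3573), -5598), Rational(1, 2)) = Pow(Rational(-20008960, 3573), Rational(1, 2)) = Mul(Rational(64, 1191), I, Pow(1939345, Rational(1, 2)))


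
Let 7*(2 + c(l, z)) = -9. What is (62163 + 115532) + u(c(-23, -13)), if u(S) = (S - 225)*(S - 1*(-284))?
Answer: 5566985/49 ≈ 1.1361e+5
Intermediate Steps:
c(l, z) = -23/7 (c(l, z) = -2 + (1/7)*(-9) = -2 - 9/7 = -23/7)
u(S) = (-225 + S)*(284 + S) (u(S) = (-225 + S)*(S + 284) = (-225 + S)*(284 + S))
(62163 + 115532) + u(c(-23, -13)) = (62163 + 115532) + (-63900 + (-23/7)**2 + 59*(-23/7)) = 177695 + (-63900 + 529/49 - 1357/7) = 177695 - 3140070/49 = 5566985/49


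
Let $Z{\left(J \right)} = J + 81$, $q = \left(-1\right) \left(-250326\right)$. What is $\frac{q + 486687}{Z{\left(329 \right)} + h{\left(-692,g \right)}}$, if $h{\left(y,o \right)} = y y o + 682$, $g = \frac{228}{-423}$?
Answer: $- \frac{103918833}{36239692} \approx -2.8675$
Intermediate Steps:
$g = - \frac{76}{141}$ ($g = 228 \left(- \frac{1}{423}\right) = - \frac{76}{141} \approx -0.53901$)
$h{\left(y,o \right)} = 682 + o y^{2}$ ($h{\left(y,o \right)} = y^{2} o + 682 = o y^{2} + 682 = 682 + o y^{2}$)
$q = 250326$
$Z{\left(J \right)} = 81 + J$
$\frac{q + 486687}{Z{\left(329 \right)} + h{\left(-692,g \right)}} = \frac{250326 + 486687}{\left(81 + 329\right) + \left(682 - \frac{76 \left(-692\right)^{2}}{141}\right)} = \frac{737013}{410 + \left(682 - \frac{36393664}{141}\right)} = \frac{737013}{410 - \frac{36297502}{141}} = \frac{737013}{- \frac{36239692}{141}} = 737013 \left(- \frac{141}{36239692}\right) = - \frac{103918833}{36239692}$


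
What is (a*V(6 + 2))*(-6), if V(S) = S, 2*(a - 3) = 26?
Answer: -768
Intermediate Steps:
a = 16 (a = 3 + (½)*26 = 3 + 13 = 16)
(a*V(6 + 2))*(-6) = (16*(6 + 2))*(-6) = (16*8)*(-6) = 128*(-6) = -768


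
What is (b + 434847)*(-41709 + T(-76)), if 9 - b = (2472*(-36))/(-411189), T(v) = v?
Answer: -2490496239861240/137063 ≈ -1.8170e+10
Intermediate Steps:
b = 1203903/137063 (b = 9 - 2472*(-36)/(-411189) = 9 - (-88992)*(-1)/411189 = 9 - 1*29664/137063 = 9 - 29664/137063 = 1203903/137063 ≈ 8.7836)
(b + 434847)*(-41709 + T(-76)) = (1203903/137063 + 434847)*(-41709 - 76) = (59602638264/137063)*(-41785) = -2490496239861240/137063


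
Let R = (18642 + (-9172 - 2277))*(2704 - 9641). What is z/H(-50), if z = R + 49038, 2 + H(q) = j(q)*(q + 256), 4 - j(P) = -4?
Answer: -49848803/1646 ≈ -30285.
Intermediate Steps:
R = -49897841 (R = (18642 - 11449)*(-6937) = 7193*(-6937) = -49897841)
j(P) = 8 (j(P) = 4 - 1*(-4) = 4 + 4 = 8)
H(q) = 2046 + 8*q (H(q) = -2 + 8*(q + 256) = -2 + 8*(256 + q) = -2 + (2048 + 8*q) = 2046 + 8*q)
z = -49848803 (z = -49897841 + 49038 = -49848803)
z/H(-50) = -49848803/(2046 + 8*(-50)) = -49848803/(2046 - 400) = -49848803/1646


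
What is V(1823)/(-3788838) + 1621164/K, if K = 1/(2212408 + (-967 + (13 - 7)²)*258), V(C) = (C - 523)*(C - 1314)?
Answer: 6056980123103201510/1894419 ≈ 3.1973e+12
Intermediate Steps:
V(C) = (-1314 + C)*(-523 + C) (V(C) = (-523 + C)*(-1314 + C) = (-1314 + C)*(-523 + C))
K = 1/1972210 (K = 1/(2212408 + (-967 + 6²)*258) = 1/(2212408 + (-967 + 36)*258) = 1/(2212408 - 931*258) = 1/(2212408 - 240198) = 1/1972210 ≈ 5.0705e-7)
V(1823)/(-3788838) + 1621164/K = (687222 + 1823² - 1837*1823)/(-3788838) + 1621164/(1/1972210) = (687222 + 3323329 - 3348851)*(-1/3788838) + 1621164*1972210 = 661700*(-1/3788838) + 3197275852440 = -330850/1894419 + 3197275852440 = 6056980123103201510/1894419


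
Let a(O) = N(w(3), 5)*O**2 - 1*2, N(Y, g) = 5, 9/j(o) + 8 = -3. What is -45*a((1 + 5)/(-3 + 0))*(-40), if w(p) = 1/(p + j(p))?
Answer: 32400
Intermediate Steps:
j(o) = -9/11 (j(o) = 9/(-8 - 3) = 9/(-11) = 9*(-1/11) = -9/11)
w(p) = 1/(-9/11 + p) (w(p) = 1/(p - 9/11) = 1/(-9/11 + p))
a(O) = -2 + 5*O**2 (a(O) = 5*O**2 - 1*2 = 5*O**2 - 2 = -2 + 5*O**2)
-45*a((1 + 5)/(-3 + 0))*(-40) = -45*(-2 + 5*((1 + 5)/(-3 + 0))**2)*(-40) = -45*(-2 + 5*(6/(-3))**2)*(-40) = -45*(-2 + 5*(6*(-1/3))**2)*(-40) = -45*(-2 + 5*(-2)**2)*(-40) = -45*(-2 + 5*4)*(-40) = -45*(-2 + 20)*(-40) = -45*18*(-40) = -810*(-40) = 32400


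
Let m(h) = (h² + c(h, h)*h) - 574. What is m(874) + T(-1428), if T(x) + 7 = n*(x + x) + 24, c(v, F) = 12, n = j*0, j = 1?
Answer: 773807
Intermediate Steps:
n = 0 (n = 1*0 = 0)
T(x) = 17 (T(x) = -7 + (0*(x + x) + 24) = -7 + (0*(2*x) + 24) = -7 + (0 + 24) = -7 + 24 = 17)
m(h) = -574 + h² + 12*h (m(h) = (h² + 12*h) - 574 = -574 + h² + 12*h)
m(874) + T(-1428) = (-574 + 874² + 12*874) + 17 = (-574 + 763876 + 10488) + 17 = 773790 + 17 = 773807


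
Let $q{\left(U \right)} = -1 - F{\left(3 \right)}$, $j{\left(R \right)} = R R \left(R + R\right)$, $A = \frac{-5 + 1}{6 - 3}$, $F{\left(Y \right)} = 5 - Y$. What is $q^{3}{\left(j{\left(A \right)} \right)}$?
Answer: $-27$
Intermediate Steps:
$A = - \frac{4}{3} \approx -1.3333$
$j{\left(R \right)} = 2 R^{3}$ ($j{\left(R \right)} = R^{2} \cdot 2 R = 2 R^{3}$)
$q{\left(U \right)} = -3$ ($q{\left(U \right)} = -1 - \left(5 - 3\right) = -1 - 2 = -3$)
$q^{3}{\left(j{\left(A \right)} \right)} = \left(-3\right)^{3} = -27$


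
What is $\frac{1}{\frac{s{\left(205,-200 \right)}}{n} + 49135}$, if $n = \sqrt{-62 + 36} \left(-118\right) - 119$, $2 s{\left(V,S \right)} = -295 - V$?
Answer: $\frac{739355189}{36328275684665} + \frac{236 i \sqrt{26}}{7265655136933} \approx 2.0352 \cdot 10^{-5} + 1.6562 \cdot 10^{-10} i$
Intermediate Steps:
$s{\left(V,S \right)} = - \frac{295}{2} - \frac{V}{2}$ ($s{\left(V,S \right)} = \frac{-295 - V}{2} = - \frac{295}{2} - \frac{V}{2}$)
$n = -119 - 118 i \sqrt{26}$ ($n = \sqrt{-26} \left(-118\right) - 119 = i \sqrt{26} \left(-118\right) - 119 = - 118 i \sqrt{26} - 119 = -119 - 118 i \sqrt{26} \approx -119.0 - 601.68 i$)
$\frac{1}{\frac{s{\left(205,-200 \right)}}{n} + 49135} = \frac{1}{\frac{- \frac{295}{2} - \frac{205}{2}}{-119 - 118 i \sqrt{26}} + 49135} = \frac{1}{- \frac{250}{-119 - 118 i \sqrt{26}} + 49135} = \frac{1}{49135 - \frac{250}{-119 - 118 i \sqrt{26}}}$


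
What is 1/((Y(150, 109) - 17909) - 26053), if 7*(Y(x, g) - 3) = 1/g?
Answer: -763/33540716 ≈ -2.2748e-5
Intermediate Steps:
Y(x, g) = 3 + 1/(7*g)
1/((Y(150, 109) - 17909) - 26053) = 1/(((3 + (1/7)/109) - 17909) - 26053) = 1/(((3 + (1/7)*(1/109)) - 17909) - 26053) = 1/(((3 + 1/763) - 17909) - 26053) = 1/((2290/763 - 17909) - 26053) = 1/(-13662277/763 - 26053) = 1/(-33540716/763) = -763/33540716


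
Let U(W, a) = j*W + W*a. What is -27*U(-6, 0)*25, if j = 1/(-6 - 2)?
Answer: -2025/4 ≈ -506.25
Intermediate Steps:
j = -⅛ (j = 1/(-8) = -⅛ ≈ -0.12500)
U(W, a) = -W/8 + W*a
-27*U(-6, 0)*25 = -(-162)*(-⅛ + 0)*25 = -(-162)*(-1)/8*25 = -27*¾*25 = -81/4*25 = -2025/4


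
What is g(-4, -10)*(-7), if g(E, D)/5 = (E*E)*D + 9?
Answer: 5285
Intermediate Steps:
g(E, D) = 45 + 5*D*E**2 (g(E, D) = 5*((E*E)*D + 9) = 5*(E**2*D + 9) = 5*(D*E**2 + 9) = 5*(9 + D*E**2) = 45 + 5*D*E**2)
g(-4, -10)*(-7) = (45 + 5*(-10)*(-4)**2)*(-7) = (45 + 5*(-10)*16)*(-7) = (45 - 800)*(-7) = -755*(-7) = 5285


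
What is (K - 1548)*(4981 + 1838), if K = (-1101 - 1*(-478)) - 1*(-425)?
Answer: -11905974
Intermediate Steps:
K = -198 (K = (-1101 + 478) + 425 = -623 + 425 = -198)
(K - 1548)*(4981 + 1838) = (-198 - 1548)*(4981 + 1838) = -1746*6819 = -11905974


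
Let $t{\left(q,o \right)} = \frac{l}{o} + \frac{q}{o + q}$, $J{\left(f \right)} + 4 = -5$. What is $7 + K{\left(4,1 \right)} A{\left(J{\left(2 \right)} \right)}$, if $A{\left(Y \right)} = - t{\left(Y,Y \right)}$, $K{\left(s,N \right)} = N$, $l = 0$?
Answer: $\frac{13}{2} \approx 6.5$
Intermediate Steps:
$J{\left(f \right)} = -9$ ($J{\left(f \right)} = -4 - 5 = -9$)
$t{\left(q,o \right)} = \frac{q}{o + q}$ ($t{\left(q,o \right)} = \frac{0}{o} + \frac{q}{o + q} = 0 + \frac{q}{o + q} = \frac{q}{o + q}$)
$A{\left(Y \right)} = - \frac{1}{2}$ ($A{\left(Y \right)} = - \frac{Y}{Y + Y} = - \frac{Y}{2 Y} = - Y \frac{1}{2 Y} = \left(-1\right) \frac{1}{2} = - \frac{1}{2}$)
$7 + K{\left(4,1 \right)} A{\left(J{\left(2 \right)} \right)} = 7 + 1 \left(- \frac{1}{2}\right) = 7 - \frac{1}{2} = \frac{13}{2}$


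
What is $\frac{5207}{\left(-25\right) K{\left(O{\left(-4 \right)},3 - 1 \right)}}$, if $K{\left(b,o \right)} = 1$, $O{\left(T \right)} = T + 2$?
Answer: $- \frac{5207}{25} \approx -208.28$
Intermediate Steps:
$O{\left(T \right)} = 2 + T$
$\frac{5207}{\left(-25\right) K{\left(O{\left(-4 \right)},3 - 1 \right)}} = \frac{5207}{\left(-25\right) 1} = \frac{5207}{-25} = 5207 \left(- \frac{1}{25}\right) = - \frac{5207}{25}$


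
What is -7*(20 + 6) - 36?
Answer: -218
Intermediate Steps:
-7*(20 + 6) - 36 = -7*26 - 36 = -182 - 36 = -218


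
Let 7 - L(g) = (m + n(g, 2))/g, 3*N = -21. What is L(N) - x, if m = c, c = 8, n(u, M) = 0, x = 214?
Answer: -1441/7 ≈ -205.86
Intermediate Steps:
N = -7 (N = (⅓)*(-21) = -7)
m = 8
L(g) = 7 - 8/g (L(g) = 7 - (8 + 0)/g = 7 - 8/g)
L(N) - x = (7 - 8/(-7)) - 1*214 = (7 - 8*(-⅐)) - 214 = (7 + 8/7) - 214 = 57/7 - 214 = -1441/7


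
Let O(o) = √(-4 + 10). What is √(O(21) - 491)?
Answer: √(-491 + √6) ≈ 22.103*I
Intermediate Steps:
O(o) = √6
√(O(21) - 491) = √(√6 - 491) = √(-491 + √6)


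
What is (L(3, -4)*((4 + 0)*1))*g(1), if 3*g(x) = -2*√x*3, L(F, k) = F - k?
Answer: -56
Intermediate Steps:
g(x) = -2*√x (g(x) = (-2*√x*3)/3 = (-6*√x)/3 = -2*√x)
(L(3, -4)*((4 + 0)*1))*g(1) = ((3 - 1*(-4))*((4 + 0)*1))*(-2*√1) = ((3 + 4)*(4*1))*(-2*1) = (7*4)*(-2) = 28*(-2) = -56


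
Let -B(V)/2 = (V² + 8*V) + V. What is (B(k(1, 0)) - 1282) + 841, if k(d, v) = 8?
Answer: -713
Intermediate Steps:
B(V) = -18*V - 2*V² (B(V) = -2*((V² + 8*V) + V) = -2*(V² + 9*V) = -18*V - 2*V²)
(B(k(1, 0)) - 1282) + 841 = (-2*8*(9 + 8) - 1282) + 841 = (-2*8*17 - 1282) + 841 = (-272 - 1282) + 841 = -1554 + 841 = -713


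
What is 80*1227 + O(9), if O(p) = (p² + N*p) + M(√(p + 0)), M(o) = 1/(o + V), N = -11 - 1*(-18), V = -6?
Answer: 294911/3 ≈ 98304.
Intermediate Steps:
N = 7 (N = -11 + 18 = 7)
M(o) = 1/(-6 + o) (M(o) = 1/(o - 6) = 1/(-6 + o))
O(p) = p² + 1/(-6 + √p) + 7*p (O(p) = (p² + 7*p) + 1/(-6 + √(p + 0)) = (p² + 7*p) + 1/(-6 + √p) = p² + 1/(-6 + √p) + 7*p)
80*1227 + O(9) = 80*1227 + (1 + 9*(-6 + √9)*(7 + 9))/(-6 + √9) = 98160 + (1 + 9*(-6 + 3)*16)/(-6 + 3) = 98160 + (1 + 9*(-3)*16)/(-3) = 98160 - (1 - 432)/3 = 98160 - ⅓*(-431) = 98160 + 431/3 = 294911/3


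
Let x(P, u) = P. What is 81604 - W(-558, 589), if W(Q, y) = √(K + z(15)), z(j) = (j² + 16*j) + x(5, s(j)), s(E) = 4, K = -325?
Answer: 81604 - √145 ≈ 81592.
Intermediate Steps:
z(j) = 5 + j² + 16*j (z(j) = (j² + 16*j) + 5 = 5 + j² + 16*j)
W(Q, y) = √145 (W(Q, y) = √(-325 + (5 + 15² + 16*15)) = √(-325 + (5 + 225 + 240)) = √(-325 + 470) = √145)
81604 - W(-558, 589) = 81604 - √145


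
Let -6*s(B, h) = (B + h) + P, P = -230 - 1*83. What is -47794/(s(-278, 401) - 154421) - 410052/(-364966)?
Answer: 60563129937/42260143072 ≈ 1.4331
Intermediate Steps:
P = -313 (P = -230 - 83 = -313)
s(B, h) = 313/6 - B/6 - h/6 (s(B, h) = -((B + h) - 313)/6 = -(-313 + B + h)/6 = 313/6 - B/6 - h/6)
-47794/(s(-278, 401) - 154421) - 410052/(-364966) = -47794/((313/6 - 1/6*(-278) - 1/6*401) - 154421) - 410052/(-364966) = -47794/((313/6 + 139/3 - 401/6) - 154421) - 410052*(-1/364966) = -47794/(95/3 - 154421) + 205026/182483 = -47794/(-463168/3) + 205026/182483 = -47794*(-3/463168) + 205026/182483 = 71691/231584 + 205026/182483 = 60563129937/42260143072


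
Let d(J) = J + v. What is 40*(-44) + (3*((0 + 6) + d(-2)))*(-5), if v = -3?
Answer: -1775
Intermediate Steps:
d(J) = -3 + J (d(J) = J - 3 = -3 + J)
40*(-44) + (3*((0 + 6) + d(-2)))*(-5) = 40*(-44) + (3*((0 + 6) + (-3 - 2)))*(-5) = -1760 + (3*(6 - 5))*(-5) = -1760 + (3*1)*(-5) = -1760 + 3*(-5) = -1760 - 15 = -1775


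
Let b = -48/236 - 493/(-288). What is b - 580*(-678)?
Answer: 6681959711/16992 ≈ 3.9324e+5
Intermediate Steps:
b = 25631/16992 (b = -48*1/236 - 493*(-1/288) = -12/59 + 493/288 = 25631/16992 ≈ 1.5084)
b - 580*(-678) = 25631/16992 - 580*(-678) = 25631/16992 + 393240 = 6681959711/16992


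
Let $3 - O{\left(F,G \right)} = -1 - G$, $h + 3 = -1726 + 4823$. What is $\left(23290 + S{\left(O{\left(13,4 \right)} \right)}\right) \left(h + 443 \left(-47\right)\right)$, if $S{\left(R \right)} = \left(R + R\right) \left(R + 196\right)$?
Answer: $-470722758$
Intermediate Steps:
$h = 3094$ ($h = -3 + \left(-1726 + 4823\right) = -3 + 3097 = 3094$)
$O{\left(F,G \right)} = 4 + G$ ($O{\left(F,G \right)} = 3 - \left(-1 - G\right) = 3 + \left(1 + G\right) = 4 + G$)
$S{\left(R \right)} = 2 R \left(196 + R\right)$
$\left(23290 + S{\left(O{\left(13,4 \right)} \right)}\right) \left(h + 443 \left(-47\right)\right) = \left(23290 + 2 \left(4 + 4\right) \left(196 + \left(4 + 4\right)\right)\right) \left(3094 + 443 \left(-47\right)\right) = \left(23290 + 2 \cdot 8 \left(196 + 8\right)\right) \left(3094 - 20821\right) = \left(23290 + 2 \cdot 8 \cdot 204\right) \left(-17727\right) = \left(23290 + 3264\right) \left(-17727\right) = 26554 \left(-17727\right) = -470722758$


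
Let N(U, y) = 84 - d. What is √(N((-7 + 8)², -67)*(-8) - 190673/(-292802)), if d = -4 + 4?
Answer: 49*I*√23971992542/292802 ≈ 25.91*I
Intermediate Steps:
d = 0
N(U, y) = 84 (N(U, y) = 84 - 1*0 = 84 + 0 = 84)
√(N((-7 + 8)², -67)*(-8) - 190673/(-292802)) = √(84*(-8) - 190673/(-292802)) = √(-672 - 190673*(-1/292802)) = √(-672 + 190673/292802) = √(-196572271/292802) = 49*I*√23971992542/292802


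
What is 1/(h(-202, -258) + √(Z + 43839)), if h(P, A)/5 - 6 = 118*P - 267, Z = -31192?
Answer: -120485/14516622578 - √12647/14516622578 ≈ -8.3075e-6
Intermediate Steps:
h(P, A) = -1305 + 590*P (h(P, A) = 30 + 5*(118*P - 267) = 30 + 5*(-267 + 118*P) = 30 + (-1335 + 590*P) = -1305 + 590*P)
1/(h(-202, -258) + √(Z + 43839)) = 1/((-1305 + 590*(-202)) + √(-31192 + 43839)) = 1/((-1305 - 119180) + √12647) = 1/(-120485 + √12647)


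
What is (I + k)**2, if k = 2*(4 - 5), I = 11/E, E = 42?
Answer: 5329/1764 ≈ 3.0210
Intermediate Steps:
I = 11/42 ≈ 0.26190
k = -2 (k = 2*(-1) = -2)
(I + k)**2 = (11/42 - 2)**2 = (-73/42)**2 = 5329/1764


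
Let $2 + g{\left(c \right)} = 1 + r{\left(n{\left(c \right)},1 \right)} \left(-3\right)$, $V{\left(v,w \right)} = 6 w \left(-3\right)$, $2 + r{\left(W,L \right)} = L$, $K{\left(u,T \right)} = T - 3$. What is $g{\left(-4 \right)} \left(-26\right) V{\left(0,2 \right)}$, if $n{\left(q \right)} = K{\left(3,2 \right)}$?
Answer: $1872$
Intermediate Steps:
$K{\left(u,T \right)} = -3 + T$
$n{\left(q \right)} = -1$ ($n{\left(q \right)} = -3 + 2 = -1$)
$r{\left(W,L \right)} = -2 + L$
$V{\left(v,w \right)} = - 18 w$
$g{\left(c \right)} = 2$ ($g{\left(c \right)} = -2 + \left(1 + \left(-2 + 1\right) \left(-3\right)\right) = -2 + \left(1 - -3\right) = -2 + \left(1 + 3\right) = -2 + 4 = 2$)
$g{\left(-4 \right)} \left(-26\right) V{\left(0,2 \right)} = 2 \left(-26\right) \left(\left(-18\right) 2\right) = \left(-52\right) \left(-36\right) = 1872$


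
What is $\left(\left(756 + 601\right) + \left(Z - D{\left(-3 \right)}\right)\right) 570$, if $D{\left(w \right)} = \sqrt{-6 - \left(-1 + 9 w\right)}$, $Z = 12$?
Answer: $780330 - 570 \sqrt{22} \approx 7.7766 \cdot 10^{5}$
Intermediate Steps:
$D{\left(w \right)} = \sqrt{-5 - 9 w}$ ($D{\left(w \right)} = \sqrt{-6 - \left(-1 + 9 w\right)} = \sqrt{-5 - 9 w}$)
$\left(\left(756 + 601\right) + \left(Z - D{\left(-3 \right)}\right)\right) 570 = \left(\left(756 + 601\right) + \left(12 - \sqrt{-5 - -27}\right)\right) 570 = \left(1357 + \left(12 - \sqrt{-5 + 27}\right)\right) 570 = \left(1357 + \left(12 - \sqrt{22}\right)\right) 570 = \left(1369 - \sqrt{22}\right) 570 = 780330 - 570 \sqrt{22}$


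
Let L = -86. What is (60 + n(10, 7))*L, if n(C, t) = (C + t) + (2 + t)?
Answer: -7396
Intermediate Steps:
n(C, t) = 2 + C + 2*t
(60 + n(10, 7))*L = (60 + (2 + 10 + 2*7))*(-86) = (60 + (2 + 10 + 14))*(-86) = (60 + 26)*(-86) = 86*(-86) = -7396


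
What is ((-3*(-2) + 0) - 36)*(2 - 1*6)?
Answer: 120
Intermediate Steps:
((-3*(-2) + 0) - 36)*(2 - 1*6) = ((6 + 0) - 36)*(2 - 6) = (6 - 36)*(-4) = -30*(-4) = 120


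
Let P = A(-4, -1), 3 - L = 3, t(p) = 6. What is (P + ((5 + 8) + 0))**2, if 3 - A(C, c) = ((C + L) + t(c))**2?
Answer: 144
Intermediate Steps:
L = 0 (L = 3 - 1*3 = 3 - 3 = 0)
A(C, c) = 3 - (6 + C)**2 (A(C, c) = 3 - ((C + 0) + 6)**2 = 3 - (C + 6)**2 = 3 - (6 + C)**2)
P = -1 (P = 3 - (6 - 4)**2 = 3 - 1*2**2 = 3 - 1*4 = 3 - 4 = -1)
(P + ((5 + 8) + 0))**2 = (-1 + ((5 + 8) + 0))**2 = (-1 + (13 + 0))**2 = (-1 + 13)**2 = 12**2 = 144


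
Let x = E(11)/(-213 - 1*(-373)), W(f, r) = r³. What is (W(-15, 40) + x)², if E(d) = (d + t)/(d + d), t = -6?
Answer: 2030043226112001/495616 ≈ 4.0960e+9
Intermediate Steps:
E(d) = (-6 + d)/(2*d) (E(d) = (d - 6)/(d + d) = (-6 + d)/((2*d)) = (-6 + d)*(1/(2*d)) = (-6 + d)/(2*d))
x = 1/704 (x = ((½)*(-6 + 11)/11)/(-213 - 1*(-373)) = ((½)*(1/11)*5)/(-213 + 373) = (5/22)/160 = (5/22)*(1/160) = 1/704 ≈ 0.0014205)
(W(-15, 40) + x)² = (40³ + 1/704)² = (64000 + 1/704)² = (45056001/704)² = 2030043226112001/495616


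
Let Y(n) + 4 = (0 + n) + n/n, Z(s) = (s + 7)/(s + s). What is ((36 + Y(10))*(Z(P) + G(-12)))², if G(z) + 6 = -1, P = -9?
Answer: 7107556/81 ≈ 87748.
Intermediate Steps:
G(z) = -7 (G(z) = -6 - 1 = -7)
Z(s) = (7 + s)/(2*s) (Z(s) = (7 + s)/((2*s)) = (7 + s)*(1/(2*s)) = (7 + s)/(2*s))
Y(n) = -3 + n (Y(n) = -4 + ((0 + n) + n/n) = -4 + (n + 1) = -4 + (1 + n) = -3 + n)
((36 + Y(10))*(Z(P) + G(-12)))² = ((36 + (-3 + 10))*((½)*(7 - 9)/(-9) - 7))² = ((36 + 7)*((½)*(-⅑)*(-2) - 7))² = (43*(⅑ - 7))² = (43*(-62/9))² = (-2666/9)² = 7107556/81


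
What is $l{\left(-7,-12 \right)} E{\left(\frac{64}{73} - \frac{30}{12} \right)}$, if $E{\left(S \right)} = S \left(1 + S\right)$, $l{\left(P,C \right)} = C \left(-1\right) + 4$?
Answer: $\frac{86268}{5329} \approx 16.188$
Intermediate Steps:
$l{\left(P,C \right)} = 4 - C$ ($l{\left(P,C \right)} = - C + 4 = 4 - C$)
$l{\left(-7,-12 \right)} E{\left(\frac{64}{73} - \frac{30}{12} \right)} = \left(4 - -12\right) \left(\frac{64}{73} - \frac{30}{12}\right) \left(1 + \left(\frac{64}{73} - \frac{30}{12}\right)\right) = \left(4 + 12\right) \left(64 \cdot \frac{1}{73} - \frac{5}{2}\right) \left(1 + \left(64 \cdot \frac{1}{73} - \frac{5}{2}\right)\right) = 16 \left(\frac{64}{73} - \frac{5}{2}\right) \left(1 + \left(\frac{64}{73} - \frac{5}{2}\right)\right) = 16 \left(- \frac{237 \left(1 - \frac{237}{146}\right)}{146}\right) = 16 \left(\left(- \frac{237}{146}\right) \left(- \frac{91}{146}\right)\right) = 16 \cdot \frac{21567}{21316} = \frac{86268}{5329}$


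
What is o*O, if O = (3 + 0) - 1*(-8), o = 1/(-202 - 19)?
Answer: -11/221 ≈ -0.049774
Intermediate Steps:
o = -1/221 (o = 1/(-221) = -1/221 ≈ -0.0045249)
O = 11 (O = 3 + 8 = 11)
o*O = -1/221*11 = -11/221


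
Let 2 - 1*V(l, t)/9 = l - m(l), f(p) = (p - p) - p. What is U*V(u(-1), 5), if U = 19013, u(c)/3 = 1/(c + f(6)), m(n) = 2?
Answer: 5304627/7 ≈ 7.5780e+5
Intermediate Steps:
f(p) = -p (f(p) = 0 - p = -p)
u(c) = 3/(-6 + c) (u(c) = 3/(c - 1*6) = 3/(c - 6) = 3/(-6 + c))
V(l, t) = 36 - 9*l (V(l, t) = 18 - 9*(l - 1*2) = 18 - 9*(l - 2) = 18 - 9*(-2 + l) = 18 + (18 - 9*l) = 36 - 9*l)
U*V(u(-1), 5) = 19013*(36 - 27/(-6 - 1)) = 19013*(36 - 27/(-7)) = 19013*(36 - 27*(-1)/7) = 19013*(36 - 9*(-3/7)) = 19013*(36 + 27/7) = 19013*(279/7) = 5304627/7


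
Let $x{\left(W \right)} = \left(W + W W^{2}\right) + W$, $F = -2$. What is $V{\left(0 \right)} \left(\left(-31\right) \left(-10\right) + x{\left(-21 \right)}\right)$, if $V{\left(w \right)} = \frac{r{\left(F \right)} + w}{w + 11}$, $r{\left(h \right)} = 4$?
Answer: $- \frac{35972}{11} \approx -3270.2$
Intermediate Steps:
$x{\left(W \right)} = W^{3} + 2 W$ ($x{\left(W \right)} = \left(W + W^{3}\right) + W = W^{3} + 2 W$)
$V{\left(w \right)} = \frac{4 + w}{11 + w}$ ($V{\left(w \right)} = \frac{4 + w}{w + 11} = \frac{4 + w}{11 + w}$)
$V{\left(0 \right)} \left(\left(-31\right) \left(-10\right) + x{\left(-21 \right)}\right) = \frac{4 + 0}{11 + 0} \left(\left(-31\right) \left(-10\right) - 21 \left(2 + \left(-21\right)^{2}\right)\right) = \frac{1}{11} \cdot 4 \left(310 - 21 \left(2 + 441\right)\right) = \frac{1}{11} \cdot 4 \left(310 - 9303\right) = \frac{4 \left(310 - 9303\right)}{11} = \frac{4}{11} \left(-8993\right) = - \frac{35972}{11}$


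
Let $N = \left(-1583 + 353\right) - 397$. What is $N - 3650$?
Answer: $-5277$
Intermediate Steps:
$N = -1627$ ($N = -1230 - 397 = -1627$)
$N - 3650 = -1627 - 3650 = -5277$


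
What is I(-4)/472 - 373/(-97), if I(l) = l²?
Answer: 22201/5723 ≈ 3.8793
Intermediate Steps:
I(-4)/472 - 373/(-97) = (-4)²/472 - 373/(-97) = 16*(1/472) - 373*(-1/97) = 2/59 + 373/97 = 22201/5723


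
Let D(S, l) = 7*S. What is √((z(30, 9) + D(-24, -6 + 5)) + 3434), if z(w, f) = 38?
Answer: 2*√826 ≈ 57.480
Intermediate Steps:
√((z(30, 9) + D(-24, -6 + 5)) + 3434) = √((38 + 7*(-24)) + 3434) = √((38 - 168) + 3434) = √(-130 + 3434) = √3304 = 2*√826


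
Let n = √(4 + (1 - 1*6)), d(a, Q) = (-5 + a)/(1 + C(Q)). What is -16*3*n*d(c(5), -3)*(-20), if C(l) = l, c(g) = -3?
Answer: 3840*I ≈ 3840.0*I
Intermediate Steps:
d(a, Q) = (-5 + a)/(1 + Q)
n = I (n = √(4 + (1 - 6)) = √(4 - 5) = √(-1) = I ≈ 1.0*I)
-16*3*n*d(c(5), -3)*(-20) = -16*3*I*(-5 - 3)/(1 - 3)*(-20) = -16*3*I*-8/(-2)*(-20) = -16*3*I*(-½*(-8))*(-20) = -16*3*I*4*(-20) = -192*I*(-20) = 3840*I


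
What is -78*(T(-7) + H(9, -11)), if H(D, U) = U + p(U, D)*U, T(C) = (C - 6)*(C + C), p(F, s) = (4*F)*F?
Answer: 401934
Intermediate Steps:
p(F, s) = 4*F**2
T(C) = 2*C*(-6 + C) (T(C) = (-6 + C)*(2*C) = 2*C*(-6 + C))
H(D, U) = U + 4*U**3 (H(D, U) = U + (4*U**2)*U = U + 4*U**3)
-78*(T(-7) + H(9, -11)) = -78*(2*(-7)*(-6 - 7) + (-11 + 4*(-11)**3)) = -78*(2*(-7)*(-13) + (-11 + 4*(-1331))) = -78*(182 + (-11 - 5324)) = -78*(182 - 5335) = -78*(-5153) = 401934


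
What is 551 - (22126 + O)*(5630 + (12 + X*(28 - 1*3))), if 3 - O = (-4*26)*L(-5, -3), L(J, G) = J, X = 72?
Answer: -160813627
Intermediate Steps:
O = -517 (O = 3 - (-4*26)*(-5) = 3 - (-104)*(-5) = 3 - 1*520 = 3 - 520 = -517)
551 - (22126 + O)*(5630 + (12 + X*(28 - 1*3))) = 551 - (22126 - 517)*(5630 + (12 + 72*(28 - 1*3))) = 551 - 21609*(5630 + (12 + 72*(28 - 3))) = 551 - 21609*(5630 + (12 + 72*25)) = 551 - 21609*(5630 + (12 + 1800)) = 551 - 21609*(5630 + 1812) = 551 - 21609*7442 = 551 - 1*160814178 = 551 - 160814178 = -160813627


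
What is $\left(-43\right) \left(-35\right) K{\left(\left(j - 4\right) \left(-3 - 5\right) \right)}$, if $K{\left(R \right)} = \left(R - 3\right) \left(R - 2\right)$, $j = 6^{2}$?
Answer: $100567110$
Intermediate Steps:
$j = 36$
$K{\left(R \right)} = \left(-3 + R\right) \left(-2 + R\right)$
$\left(-43\right) \left(-35\right) K{\left(\left(j - 4\right) \left(-3 - 5\right) \right)} = \left(-43\right) \left(-35\right) \left(6 + \left(\left(36 - 4\right) \left(-3 - 5\right)\right)^{2} - 5 \left(36 - 4\right) \left(-3 - 5\right)\right) = 1505 \left(6 + \left(32 \left(-8\right)\right)^{2} - 5 \cdot 32 \left(-8\right)\right) = 1505 \left(6 + \left(-256\right)^{2} - -1280\right) = 1505 \left(6 + 65536 + 1280\right) = 1505 \cdot 66822 = 100567110$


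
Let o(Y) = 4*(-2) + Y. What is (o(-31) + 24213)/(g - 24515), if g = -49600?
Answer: -2686/8235 ≈ -0.32617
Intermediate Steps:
o(Y) = -8 + Y
(o(-31) + 24213)/(g - 24515) = ((-8 - 31) + 24213)/(-49600 - 24515) = (-39 + 24213)/(-74115) = 24174*(-1/74115) = -2686/8235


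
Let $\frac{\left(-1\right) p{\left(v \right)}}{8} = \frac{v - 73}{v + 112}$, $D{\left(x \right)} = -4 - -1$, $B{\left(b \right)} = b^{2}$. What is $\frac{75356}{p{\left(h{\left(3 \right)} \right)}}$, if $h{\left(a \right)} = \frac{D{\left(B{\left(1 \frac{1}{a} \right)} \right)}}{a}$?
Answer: $\frac{56517}{4} \approx 14129.0$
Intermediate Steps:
$D{\left(x \right)} = -3$ ($D{\left(x \right)} = -4 + 1 = -3$)
$h{\left(a \right)} = - \frac{3}{a}$
$p{\left(v \right)} = - \frac{8 \left(-73 + v\right)}{112 + v}$ ($p{\left(v \right)} = - 8 \frac{v - 73}{v + 112} = - 8 \frac{-73 + v}{112 + v} = - \frac{8 \left(-73 + v\right)}{112 + v}$)
$\frac{75356}{p{\left(h{\left(3 \right)} \right)}} = \frac{75356}{8 \frac{1}{112 - \frac{3}{3}} \left(73 - - \frac{3}{3}\right)} = \frac{75356}{8 \frac{1}{112 - 1} \left(73 - \left(-3\right) \frac{1}{3}\right)} = \frac{75356}{8 \frac{1}{112 - 1} \left(73 - -1\right)} = \frac{75356}{8 \cdot \frac{1}{111} \left(73 + 1\right)} = \frac{75356}{8 \cdot \frac{1}{111} \cdot 74} = \frac{75356}{\frac{16}{3}} = 75356 \cdot \frac{3}{16} = \frac{56517}{4}$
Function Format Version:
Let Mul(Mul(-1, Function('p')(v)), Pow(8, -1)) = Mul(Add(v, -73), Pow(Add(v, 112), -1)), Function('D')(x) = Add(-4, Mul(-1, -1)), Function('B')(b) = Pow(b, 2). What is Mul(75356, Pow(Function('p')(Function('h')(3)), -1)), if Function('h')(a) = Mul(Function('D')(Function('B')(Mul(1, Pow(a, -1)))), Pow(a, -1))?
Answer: Rational(56517, 4) ≈ 14129.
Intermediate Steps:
Function('D')(x) = -3 (Function('D')(x) = Add(-4, 1) = -3)
Function('h')(a) = Mul(-3, Pow(a, -1))
Function('p')(v) = Mul(-8, Pow(Add(112, v), -1), Add(-73, v)) (Function('p')(v) = Mul(-8, Mul(Add(v, -73), Pow(Add(v, 112), -1))) = Mul(-8, Mul(Add(-73, v), Pow(Add(112, v), -1))) = Mul(-8, Mul(Pow(Add(112, v), -1), Add(-73, v))) = Mul(-8, Pow(Add(112, v), -1), Add(-73, v)))
Mul(75356, Pow(Function('p')(Function('h')(3)), -1)) = Mul(75356, Pow(Mul(8, Pow(Add(112, Mul(-3, Pow(3, -1))), -1), Add(73, Mul(-1, Mul(-3, Pow(3, -1))))), -1)) = Mul(75356, Pow(Mul(8, Pow(Add(112, Mul(-3, Rational(1, 3))), -1), Add(73, Mul(-1, Mul(-3, Rational(1, 3))))), -1)) = Mul(75356, Pow(Mul(8, Pow(Add(112, -1), -1), Add(73, Mul(-1, -1))), -1)) = Mul(75356, Pow(Mul(8, Pow(111, -1), Add(73, 1)), -1)) = Mul(75356, Pow(Mul(8, Rational(1, 111), 74), -1)) = Mul(75356, Pow(Rational(16, 3), -1)) = Mul(75356, Rational(3, 16)) = Rational(56517, 4)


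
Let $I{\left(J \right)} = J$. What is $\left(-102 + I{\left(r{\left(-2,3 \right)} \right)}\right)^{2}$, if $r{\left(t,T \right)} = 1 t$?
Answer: $10816$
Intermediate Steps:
$r{\left(t,T \right)} = t$
$\left(-102 + I{\left(r{\left(-2,3 \right)} \right)}\right)^{2} = \left(-102 - 2\right)^{2} = \left(-104\right)^{2} = 10816$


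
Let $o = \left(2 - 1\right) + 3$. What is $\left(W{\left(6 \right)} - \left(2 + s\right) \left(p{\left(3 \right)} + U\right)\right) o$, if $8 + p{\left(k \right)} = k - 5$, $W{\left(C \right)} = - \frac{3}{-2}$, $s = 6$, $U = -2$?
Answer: $390$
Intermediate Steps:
$o = 4$ ($o = 1 + 3 = 4$)
$W{\left(C \right)} = \frac{3}{2}$ ($W{\left(C \right)} = \left(-3\right) \left(- \frac{1}{2}\right) = \frac{3}{2}$)
$p{\left(k \right)} = -13 + k$ ($p{\left(k \right)} = -8 + \left(k - 5\right) = -8 + \left(-5 + k\right) = -13 + k$)
$\left(W{\left(6 \right)} - \left(2 + s\right) \left(p{\left(3 \right)} + U\right)\right) o = \left(\frac{3}{2} - \left(2 + 6\right) \left(\left(-13 + 3\right) - 2\right)\right) 4 = \left(\frac{3}{2} - 8 \left(-10 - 2\right)\right) 4 = \left(\frac{3}{2} - 8 \left(-12\right)\right) 4 = \left(\frac{3}{2} - -96\right) 4 = \left(\frac{3}{2} + 96\right) 4 = \frac{195}{2} \cdot 4 = 390$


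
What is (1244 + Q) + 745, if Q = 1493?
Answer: 3482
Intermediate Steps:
(1244 + Q) + 745 = (1244 + 1493) + 745 = 2737 + 745 = 3482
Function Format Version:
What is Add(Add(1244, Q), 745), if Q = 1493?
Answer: 3482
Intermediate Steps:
Add(Add(1244, Q), 745) = Add(Add(1244, 1493), 745) = Add(2737, 745) = 3482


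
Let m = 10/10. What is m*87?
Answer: 87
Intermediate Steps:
m = 1 (m = 10*(1/10) = 1)
m*87 = 1*87 = 87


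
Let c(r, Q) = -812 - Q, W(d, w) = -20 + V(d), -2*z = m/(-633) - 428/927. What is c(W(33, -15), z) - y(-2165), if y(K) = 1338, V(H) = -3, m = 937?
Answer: -841446941/391194 ≈ -2151.0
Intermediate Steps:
z = 379841/391194 (z = -(937/(-633) - 428/927)/2 = -(937*(-1/633) - 428*1/927)/2 = -(-937/633 - 428/927)/2 = -½*(-379841/195597) = 379841/391194 ≈ 0.97098)
W(d, w) = -23 (W(d, w) = -20 - 3 = -23)
c(W(33, -15), z) - y(-2165) = (-812 - 1*379841/391194) - 1*1338 = (-812 - 379841/391194) - 1338 = -318029369/391194 - 1338 = -841446941/391194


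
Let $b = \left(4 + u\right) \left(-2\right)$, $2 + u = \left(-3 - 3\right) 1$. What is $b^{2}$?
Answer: $64$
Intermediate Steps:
$u = -8$ ($u = -2 + \left(-3 - 3\right) 1 = -2 - 6 = -8$)
$b = 8$ ($b = \left(4 - 8\right) \left(-2\right) = \left(-4\right) \left(-2\right) = 8$)
$b^{2} = 8^{2} = 64$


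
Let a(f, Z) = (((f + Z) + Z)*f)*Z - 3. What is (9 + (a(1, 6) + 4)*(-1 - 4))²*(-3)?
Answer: -446988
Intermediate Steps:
a(f, Z) = -3 + Z*f*(f + 2*Z) (a(f, Z) = (((Z + f) + Z)*f)*Z - 3 = ((f + 2*Z)*f)*Z - 3 = (f*(f + 2*Z))*Z - 3 = Z*f*(f + 2*Z) - 3 = -3 + Z*f*(f + 2*Z))
(9 + (a(1, 6) + 4)*(-1 - 4))²*(-3) = (9 + ((-3 + 6*1² + 2*1*6²) + 4)*(-1 - 4))²*(-3) = (9 + ((-3 + 6*1 + 2*1*36) + 4)*(-5))²*(-3) = (9 + ((-3 + 6 + 72) + 4)*(-5))²*(-3) = (9 + (75 + 4)*(-5))²*(-3) = (9 + 79*(-5))²*(-3) = (9 - 395)²*(-3) = (-386)²*(-3) = 148996*(-3) = -446988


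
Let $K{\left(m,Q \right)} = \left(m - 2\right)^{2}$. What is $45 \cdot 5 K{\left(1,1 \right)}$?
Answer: $225$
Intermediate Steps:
$K{\left(m,Q \right)} = \left(-2 + m\right)^{2}$
$45 \cdot 5 K{\left(1,1 \right)} = 45 \cdot 5 \left(-2 + 1\right)^{2} = 225 \left(-1\right)^{2} = 225 \cdot 1 = 225$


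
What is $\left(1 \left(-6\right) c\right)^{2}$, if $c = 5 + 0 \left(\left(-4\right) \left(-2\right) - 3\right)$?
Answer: $900$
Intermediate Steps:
$c = 5$ ($c = 5 + 0 \left(8 - 3\right) = 5 + 0 \cdot 5 = 5 + 0 = 5$)
$\left(1 \left(-6\right) c\right)^{2} = \left(1 \left(-6\right) 5\right)^{2} = \left(\left(-6\right) 5\right)^{2} = \left(-30\right)^{2} = 900$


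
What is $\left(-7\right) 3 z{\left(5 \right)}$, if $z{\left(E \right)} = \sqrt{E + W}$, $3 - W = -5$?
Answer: $- 21 \sqrt{13} \approx -75.717$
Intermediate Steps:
$W = 8$ ($W = 3 - -5 = 3 + 5 = 8$)
$z{\left(E \right)} = \sqrt{8 + E}$ ($z{\left(E \right)} = \sqrt{E + 8} = \sqrt{8 + E}$)
$\left(-7\right) 3 z{\left(5 \right)} = \left(-7\right) 3 \sqrt{8 + 5} = - 21 \sqrt{13}$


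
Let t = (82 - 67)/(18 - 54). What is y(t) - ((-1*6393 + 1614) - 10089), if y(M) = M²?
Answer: 2141017/144 ≈ 14868.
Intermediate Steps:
t = -5/12 (t = 15/(-36) = 15*(-1/36) = -5/12 ≈ -0.41667)
y(t) - ((-1*6393 + 1614) - 10089) = (-5/12)² - ((-1*6393 + 1614) - 10089) = 25/144 - ((-6393 + 1614) - 10089) = 25/144 - (-4779 - 10089) = 25/144 - 1*(-14868) = 25/144 + 14868 = 2141017/144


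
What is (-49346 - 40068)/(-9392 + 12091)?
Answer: -89414/2699 ≈ -33.129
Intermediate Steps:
(-49346 - 40068)/(-9392 + 12091) = -89414/2699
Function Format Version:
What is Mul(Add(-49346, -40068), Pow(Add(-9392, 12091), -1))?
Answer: Rational(-89414, 2699) ≈ -33.129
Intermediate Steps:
Mul(Add(-49346, -40068), Pow(Add(-9392, 12091), -1)) = Mul(-89414, Pow(2699, -1)) = Mul(-89414, Rational(1, 2699)) = Rational(-89414, 2699)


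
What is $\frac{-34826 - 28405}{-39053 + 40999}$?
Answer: $- \frac{9033}{278} \approx -32.493$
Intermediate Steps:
$\frac{-34826 - 28405}{-39053 + 40999} = - \frac{63231}{1946} = \left(-63231\right) \frac{1}{1946} = - \frac{9033}{278}$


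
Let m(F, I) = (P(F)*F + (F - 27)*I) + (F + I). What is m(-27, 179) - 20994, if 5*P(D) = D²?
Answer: -172223/5 ≈ -34445.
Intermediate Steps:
P(D) = D²/5
m(F, I) = F + I + F³/5 + I*(-27 + F) (m(F, I) = ((F²/5)*F + (F - 27)*I) + (F + I) = (F³/5 + (-27 + F)*I) + (F + I) = (F³/5 + I*(-27 + F)) + (F + I) = F + I + F³/5 + I*(-27 + F))
m(-27, 179) - 20994 = (-27 - 26*179 + (⅕)*(-27)³ - 27*179) - 20994 = (-27 - 4654 + (⅕)*(-19683) - 4833) - 20994 = (-27 - 4654 - 19683/5 - 4833) - 20994 = -67253/5 - 20994 = -172223/5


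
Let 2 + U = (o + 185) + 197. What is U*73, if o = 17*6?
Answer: 35186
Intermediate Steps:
o = 102
U = 482 (U = -2 + ((102 + 185) + 197) = -2 + (287 + 197) = -2 + 484 = 482)
U*73 = 482*73 = 35186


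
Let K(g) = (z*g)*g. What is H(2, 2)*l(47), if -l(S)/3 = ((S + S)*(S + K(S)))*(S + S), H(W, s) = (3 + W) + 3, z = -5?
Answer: 2332279872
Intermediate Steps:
K(g) = -5*g**2 (K(g) = (-5*g)*g = -5*g**2)
H(W, s) = 6 + W
l(S) = -12*S**2*(S - 5*S**2) (l(S) = -3*(S + S)*(S - 5*S**2)*(S + S) = -3*(2*S)*(S - 5*S**2)*2*S = -3*2*S*(S - 5*S**2)*2*S = -12*S**2*(S - 5*S**2))
H(2, 2)*l(47) = (6 + 2)*(47**3*(-12 + 60*47)) = 8*(103823*(-12 + 2820)) = 8*(103823*2808) = 8*291534984 = 2332279872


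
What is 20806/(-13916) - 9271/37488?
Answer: -3200671/1836912 ≈ -1.7424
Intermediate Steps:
20806/(-13916) - 9271/37488 = 20806*(-1/13916) - 9271*1/37488 = -10403/6958 - 9271/37488 = -3200671/1836912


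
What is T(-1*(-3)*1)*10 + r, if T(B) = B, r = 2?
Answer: 32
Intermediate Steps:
T(-1*(-3)*1)*10 + r = (-1*(-3)*1)*10 + 2 = (3*1)*10 + 2 = 3*10 + 2 = 30 + 2 = 32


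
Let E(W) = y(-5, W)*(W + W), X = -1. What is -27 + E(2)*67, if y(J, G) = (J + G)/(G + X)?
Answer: -831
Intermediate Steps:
y(J, G) = (G + J)/(-1 + G) (y(J, G) = (J + G)/(G - 1) = (G + J)/(-1 + G))
E(W) = 2*W*(-5 + W)/(-1 + W) (E(W) = ((W - 5)/(-1 + W))*(W + W) = ((-5 + W)/(-1 + W))*(2*W) = 2*W*(-5 + W)/(-1 + W))
-27 + E(2)*67 = -27 + (2*2*(-5 + 2)/(-1 + 2))*67 = -27 + (2*2*(-3)/1)*67 = -27 + (2*2*1*(-3))*67 = -27 - 12*67 = -27 - 804 = -831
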